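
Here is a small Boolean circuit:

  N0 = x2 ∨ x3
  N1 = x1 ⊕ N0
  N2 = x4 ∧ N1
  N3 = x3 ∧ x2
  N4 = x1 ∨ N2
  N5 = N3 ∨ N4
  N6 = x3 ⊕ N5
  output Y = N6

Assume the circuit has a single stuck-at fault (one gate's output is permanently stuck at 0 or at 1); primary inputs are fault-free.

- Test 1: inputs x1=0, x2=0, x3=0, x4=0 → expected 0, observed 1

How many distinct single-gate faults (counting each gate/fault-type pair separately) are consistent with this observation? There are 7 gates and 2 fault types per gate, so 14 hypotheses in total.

Fault-free: N0=0, N1=0, N2=0, N3=0, N4=0, N5=0, N6=0 → 0. Observed 1.
  N0 stuck-at-0: output 0 ✗
  N0 stuck-at-1: output 0 ✗
  N1 stuck-at-0: output 0 ✗
  N1 stuck-at-1: output 0 ✗
  N2 stuck-at-0: output 0 ✗
  N2 stuck-at-1: output 1 ✓
  N3 stuck-at-0: output 0 ✗
  N3 stuck-at-1: output 1 ✓
  N4 stuck-at-0: output 0 ✗
  N4 stuck-at-1: output 1 ✓
  N5 stuck-at-0: output 0 ✗
  N5 stuck-at-1: output 1 ✓
  N6 stuck-at-0: output 0 ✗
  N6 stuck-at-1: output 1 ✓
Consistent faults: {N2 stuck-at-1, N3 stuck-at-1, N4 stuck-at-1, N5 stuck-at-1, N6 stuck-at-1} — 5 in all.

5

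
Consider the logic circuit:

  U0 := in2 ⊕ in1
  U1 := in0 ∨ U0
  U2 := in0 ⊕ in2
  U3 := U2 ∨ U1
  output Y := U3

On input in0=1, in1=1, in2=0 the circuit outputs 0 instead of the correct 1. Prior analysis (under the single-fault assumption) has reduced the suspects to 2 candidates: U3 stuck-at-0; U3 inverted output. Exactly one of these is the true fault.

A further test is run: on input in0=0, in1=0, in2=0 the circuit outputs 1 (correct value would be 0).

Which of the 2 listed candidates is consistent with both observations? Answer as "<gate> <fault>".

Evaluate each candidate on input in0=0, in1=0, in2=0:
  U3 stuck-at-0: U0=0, U1=0, U2=0, U3=0 [stuck-at-0] → 0 — eliminated
  U3 inverted output: U0=0, U1=0, U2=0, U3=1 [inverted output] → 1 — matches
Only U3 inverted output reproduces the observed 1.

U3 inverted output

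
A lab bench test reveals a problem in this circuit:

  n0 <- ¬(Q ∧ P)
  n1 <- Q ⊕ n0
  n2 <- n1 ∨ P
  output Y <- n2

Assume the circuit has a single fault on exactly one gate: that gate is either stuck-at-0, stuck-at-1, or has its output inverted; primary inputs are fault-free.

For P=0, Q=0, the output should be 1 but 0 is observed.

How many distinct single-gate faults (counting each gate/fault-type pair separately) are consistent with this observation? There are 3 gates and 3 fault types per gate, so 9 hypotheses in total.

6

Fault-free: n0=1, n1=1, n2=1 → 1. Observed 0.
  n0 stuck-at-0: output 0 ✓
  n0 stuck-at-1: output 1 ✗
  n0 inverted output: output 0 ✓
  n1 stuck-at-0: output 0 ✓
  n1 stuck-at-1: output 1 ✗
  n1 inverted output: output 0 ✓
  n2 stuck-at-0: output 0 ✓
  n2 stuck-at-1: output 1 ✗
  n2 inverted output: output 0 ✓
Consistent faults: {n0 stuck-at-0, n0 inverted output, n1 stuck-at-0, n1 inverted output, n2 stuck-at-0, n2 inverted output} — 6 in all.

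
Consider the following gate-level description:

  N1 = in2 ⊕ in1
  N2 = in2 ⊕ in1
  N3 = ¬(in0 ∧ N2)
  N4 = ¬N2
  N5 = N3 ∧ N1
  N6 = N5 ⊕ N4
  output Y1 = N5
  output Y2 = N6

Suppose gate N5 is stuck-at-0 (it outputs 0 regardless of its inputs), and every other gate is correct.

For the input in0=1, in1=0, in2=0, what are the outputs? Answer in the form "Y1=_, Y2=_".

Propagate with N5 forced: N1=0, N2=0, N3=1, N4=1, N5=0 [stuck-at-0], N6=1.
So the outputs are Y1=0, Y2=1. (Same as the fault-free value — the fault is masked on this input.)

Y1=0, Y2=1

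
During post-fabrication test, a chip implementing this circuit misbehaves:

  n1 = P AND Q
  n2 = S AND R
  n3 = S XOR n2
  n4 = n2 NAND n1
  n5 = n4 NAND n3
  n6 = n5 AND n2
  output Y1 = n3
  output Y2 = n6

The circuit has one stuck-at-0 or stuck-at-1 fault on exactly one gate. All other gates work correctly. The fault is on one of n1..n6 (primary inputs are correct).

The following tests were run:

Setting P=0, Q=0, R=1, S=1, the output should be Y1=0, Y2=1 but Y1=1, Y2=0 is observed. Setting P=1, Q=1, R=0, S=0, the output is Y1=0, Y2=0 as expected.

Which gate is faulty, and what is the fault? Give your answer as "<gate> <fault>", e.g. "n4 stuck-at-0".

n2 stuck-at-0

Fault-free values for test 1 (P=0, Q=0, R=1, S=1): n1=0, n2=1, n3=0, n4=1, n5=1, n6=1, giving Y1=0, Y2=1. Observed Y1=1, Y2=0.
Test 1: faults giving observed Y1=1, Y2=0 are {n2 stuck-at-0, n3 stuck-at-1}.
Test 2 (P=1, Q=1, R=0, S=0): fault-free n1=1, n2=0, n3=0, n4=1, n5=1, n6=0 → Y1=0, Y2=0; observed Y1=0, Y2=0. Eliminates n3 stuck-at-1.
Only n2 stuck-at-0 is consistent with every test.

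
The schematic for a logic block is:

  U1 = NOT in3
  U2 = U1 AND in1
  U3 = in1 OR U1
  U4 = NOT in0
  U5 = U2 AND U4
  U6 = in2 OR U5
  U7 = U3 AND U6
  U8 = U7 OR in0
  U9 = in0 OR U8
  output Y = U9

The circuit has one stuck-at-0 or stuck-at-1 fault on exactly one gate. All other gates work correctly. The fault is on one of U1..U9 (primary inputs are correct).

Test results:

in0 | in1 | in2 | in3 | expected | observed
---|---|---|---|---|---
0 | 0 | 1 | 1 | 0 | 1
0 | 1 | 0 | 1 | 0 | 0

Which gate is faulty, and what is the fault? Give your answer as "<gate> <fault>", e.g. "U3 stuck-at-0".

Fault-free values for test 1 (in0=0, in1=0, in2=1, in3=1): U1=0, U2=0, U3=0, U4=1, U5=0, U6=1, U7=0, U8=0, U9=0, giving Y=0. Observed 1.
Test 1: faults giving observed 1 are {U1 stuck-at-1, U3 stuck-at-1, U7 stuck-at-1, U8 stuck-at-1, U9 stuck-at-1}.
Test 2 (in0=0, in1=1, in2=0, in3=1): fault-free U1=0, U2=0, U3=1, U4=1, U5=0, U6=0, U7=0, U8=0, U9=0 → 0; observed 0. Eliminates U1 stuck-at-1, U7 stuck-at-1, U8 stuck-at-1, U9 stuck-at-1.
Only U3 stuck-at-1 is consistent with every test.

U3 stuck-at-1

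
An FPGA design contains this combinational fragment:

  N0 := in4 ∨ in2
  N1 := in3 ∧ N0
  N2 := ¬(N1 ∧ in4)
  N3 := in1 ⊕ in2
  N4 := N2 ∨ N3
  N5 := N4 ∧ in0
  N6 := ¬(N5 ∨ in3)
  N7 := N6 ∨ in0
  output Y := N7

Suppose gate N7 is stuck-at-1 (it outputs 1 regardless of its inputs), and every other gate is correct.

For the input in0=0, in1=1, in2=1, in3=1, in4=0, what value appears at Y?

Propagate with N7 forced: N0=1, N1=1, N2=1, N3=0, N4=1, N5=0, N6=0, N7=1 [stuck-at-1].
So Y = 1. (Without the fault it would be 0.)

1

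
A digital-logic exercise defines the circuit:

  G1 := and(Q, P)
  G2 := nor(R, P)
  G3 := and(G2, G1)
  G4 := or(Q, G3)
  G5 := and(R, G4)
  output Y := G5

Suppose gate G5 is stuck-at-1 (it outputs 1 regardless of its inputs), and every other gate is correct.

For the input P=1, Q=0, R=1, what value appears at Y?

Propagate with G5 forced: G1=0, G2=0, G3=0, G4=0, G5=1 [stuck-at-1].
So Y = 1. (Without the fault it would be 0.)

1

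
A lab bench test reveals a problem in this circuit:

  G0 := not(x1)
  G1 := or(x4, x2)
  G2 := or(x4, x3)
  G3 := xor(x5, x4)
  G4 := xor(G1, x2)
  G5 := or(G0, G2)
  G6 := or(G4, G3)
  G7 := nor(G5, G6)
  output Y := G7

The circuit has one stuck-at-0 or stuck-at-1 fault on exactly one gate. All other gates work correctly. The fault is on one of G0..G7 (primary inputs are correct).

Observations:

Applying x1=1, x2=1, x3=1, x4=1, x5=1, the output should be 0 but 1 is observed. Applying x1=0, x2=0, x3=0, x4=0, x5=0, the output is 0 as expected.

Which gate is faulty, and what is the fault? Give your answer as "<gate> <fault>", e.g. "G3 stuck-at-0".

Fault-free values for test 1 (x1=1, x2=1, x3=1, x4=1, x5=1): G0=0, G1=1, G2=1, G3=0, G4=0, G5=1, G6=0, G7=0, giving Y=0. Observed 1.
Test 1: faults giving observed 1 are {G2 stuck-at-0, G5 stuck-at-0, G7 stuck-at-1}.
Test 2 (x1=0, x2=0, x3=0, x4=0, x5=0): fault-free G0=1, G1=0, G2=0, G3=0, G4=0, G5=1, G6=0, G7=0 → 0; observed 0. Eliminates G5 stuck-at-0, G7 stuck-at-1.
Only G2 stuck-at-0 is consistent with every test.

G2 stuck-at-0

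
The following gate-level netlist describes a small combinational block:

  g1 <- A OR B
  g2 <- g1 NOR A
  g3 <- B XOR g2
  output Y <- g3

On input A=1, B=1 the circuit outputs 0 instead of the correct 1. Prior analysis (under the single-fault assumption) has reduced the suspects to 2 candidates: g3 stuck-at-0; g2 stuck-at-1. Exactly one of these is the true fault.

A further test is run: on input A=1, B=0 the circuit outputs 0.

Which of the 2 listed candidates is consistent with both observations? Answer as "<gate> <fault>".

g3 stuck-at-0

Evaluate each candidate on input A=1, B=0:
  g3 stuck-at-0: g1=1, g2=0, g3=0 [stuck-at-0] → 0 — matches
  g2 stuck-at-1: g1=1, g2=1 [stuck-at-1], g3=1 → 1 — eliminated
Only g3 stuck-at-0 reproduces the observed 0.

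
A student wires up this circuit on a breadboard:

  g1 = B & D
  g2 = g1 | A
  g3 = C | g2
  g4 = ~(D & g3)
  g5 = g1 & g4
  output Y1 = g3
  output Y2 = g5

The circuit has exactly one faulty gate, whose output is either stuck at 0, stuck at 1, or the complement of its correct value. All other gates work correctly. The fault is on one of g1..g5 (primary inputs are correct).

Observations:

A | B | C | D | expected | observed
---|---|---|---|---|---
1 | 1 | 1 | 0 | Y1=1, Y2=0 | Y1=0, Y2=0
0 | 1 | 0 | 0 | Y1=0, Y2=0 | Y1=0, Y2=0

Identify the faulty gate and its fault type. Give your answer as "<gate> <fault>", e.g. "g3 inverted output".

g3 stuck-at-0

Fault-free values for test 1 (A=1, B=1, C=1, D=0): g1=0, g2=1, g3=1, g4=1, g5=0, giving Y1=1, Y2=0. Observed Y1=0, Y2=0.
Test 1: faults giving observed Y1=0, Y2=0 are {g3 stuck-at-0, g3 inverted output}.
Test 2 (A=0, B=1, C=0, D=0): fault-free g1=0, g2=0, g3=0, g4=1, g5=0 → Y1=0, Y2=0; observed Y1=0, Y2=0. Eliminates g3 inverted output.
Only g3 stuck-at-0 is consistent with every test.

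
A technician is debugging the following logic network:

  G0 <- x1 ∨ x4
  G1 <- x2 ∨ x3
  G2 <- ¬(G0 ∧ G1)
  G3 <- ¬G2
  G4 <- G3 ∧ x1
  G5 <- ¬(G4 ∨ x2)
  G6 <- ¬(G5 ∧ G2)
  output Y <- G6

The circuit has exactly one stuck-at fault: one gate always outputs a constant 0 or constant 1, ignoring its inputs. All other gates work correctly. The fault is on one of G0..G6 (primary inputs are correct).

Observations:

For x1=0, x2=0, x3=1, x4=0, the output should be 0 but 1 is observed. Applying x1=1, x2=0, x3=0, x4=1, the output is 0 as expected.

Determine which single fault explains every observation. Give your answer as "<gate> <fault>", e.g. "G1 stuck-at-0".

G0 stuck-at-1

Fault-free values for test 1 (x1=0, x2=0, x3=1, x4=0): G0=0, G1=1, G2=1, G3=0, G4=0, G5=1, G6=0, giving Y=0. Observed 1.
Test 1: faults giving observed 1 are {G0 stuck-at-1, G2 stuck-at-0, G4 stuck-at-1, G5 stuck-at-0, G6 stuck-at-1}.
Test 2 (x1=1, x2=0, x3=0, x4=1): fault-free G0=1, G1=0, G2=1, G3=0, G4=0, G5=1, G6=0 → 0; observed 0. Eliminates G2 stuck-at-0, G4 stuck-at-1, G5 stuck-at-0, G6 stuck-at-1.
Only G0 stuck-at-1 is consistent with every test.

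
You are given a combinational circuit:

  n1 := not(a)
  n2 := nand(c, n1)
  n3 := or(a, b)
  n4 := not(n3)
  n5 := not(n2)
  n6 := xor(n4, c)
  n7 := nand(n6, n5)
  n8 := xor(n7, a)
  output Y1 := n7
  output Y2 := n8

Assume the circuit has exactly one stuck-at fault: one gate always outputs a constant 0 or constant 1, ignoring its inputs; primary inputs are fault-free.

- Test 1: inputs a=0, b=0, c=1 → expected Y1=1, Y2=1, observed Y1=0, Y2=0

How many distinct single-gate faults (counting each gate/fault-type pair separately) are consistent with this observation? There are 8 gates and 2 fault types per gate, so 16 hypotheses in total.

Fault-free: n1=1, n2=0, n3=0, n4=1, n5=1, n6=0, n7=1, n8=1 → Y1=1, Y2=1. Observed Y1=0, Y2=0.
  n1: none of the 2 fault types match ✗
  n2: none of the 2 fault types match ✗
  n3: stuck-at-1 ✓; others ✗
  n4: stuck-at-0 ✓; others ✗
  n5: none of the 2 fault types match ✗
  n6: stuck-at-1 ✓; others ✗
  n7: stuck-at-0 ✓; others ✗
  n8: none of the 2 fault types match ✗
Consistent faults: {n3 stuck-at-1, n4 stuck-at-0, n6 stuck-at-1, n7 stuck-at-0} — 4 in all.

4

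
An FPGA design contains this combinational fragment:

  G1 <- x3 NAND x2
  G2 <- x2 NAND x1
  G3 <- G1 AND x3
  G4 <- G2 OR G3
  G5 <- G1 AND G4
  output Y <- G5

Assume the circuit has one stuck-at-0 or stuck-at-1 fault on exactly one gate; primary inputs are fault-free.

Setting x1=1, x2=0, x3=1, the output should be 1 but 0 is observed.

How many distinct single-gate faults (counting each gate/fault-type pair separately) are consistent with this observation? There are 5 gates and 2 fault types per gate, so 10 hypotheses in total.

3

Fault-free: G1=1, G2=1, G3=1, G4=1, G5=1 → 1. Observed 0.
  G1 stuck-at-0: output 0 ✓
  G1 stuck-at-1: output 1 ✗
  G2 stuck-at-0: output 1 ✗
  G2 stuck-at-1: output 1 ✗
  G3 stuck-at-0: output 1 ✗
  G3 stuck-at-1: output 1 ✗
  G4 stuck-at-0: output 0 ✓
  G4 stuck-at-1: output 1 ✗
  G5 stuck-at-0: output 0 ✓
  G5 stuck-at-1: output 1 ✗
Consistent faults: {G1 stuck-at-0, G4 stuck-at-0, G5 stuck-at-0} — 3 in all.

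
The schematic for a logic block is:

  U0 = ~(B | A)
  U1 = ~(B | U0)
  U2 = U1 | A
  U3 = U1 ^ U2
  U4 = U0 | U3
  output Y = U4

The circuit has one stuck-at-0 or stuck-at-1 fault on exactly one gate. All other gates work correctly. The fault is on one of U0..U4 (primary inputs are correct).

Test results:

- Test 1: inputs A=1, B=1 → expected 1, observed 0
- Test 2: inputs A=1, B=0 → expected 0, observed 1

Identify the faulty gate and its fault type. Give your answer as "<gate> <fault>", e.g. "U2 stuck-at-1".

Fault-free values for test 1 (A=1, B=1): U0=0, U1=0, U2=1, U3=1, U4=1, giving Y=1. Observed 0.
Test 1: faults giving observed 0 are {U1 stuck-at-1, U2 stuck-at-0, U3 stuck-at-0, U4 stuck-at-0}.
Test 2 (A=1, B=0): fault-free U0=0, U1=1, U2=1, U3=0, U4=0 → 0; observed 1. Eliminates U1 stuck-at-1, U3 stuck-at-0, U4 stuck-at-0.
Only U2 stuck-at-0 is consistent with every test.

U2 stuck-at-0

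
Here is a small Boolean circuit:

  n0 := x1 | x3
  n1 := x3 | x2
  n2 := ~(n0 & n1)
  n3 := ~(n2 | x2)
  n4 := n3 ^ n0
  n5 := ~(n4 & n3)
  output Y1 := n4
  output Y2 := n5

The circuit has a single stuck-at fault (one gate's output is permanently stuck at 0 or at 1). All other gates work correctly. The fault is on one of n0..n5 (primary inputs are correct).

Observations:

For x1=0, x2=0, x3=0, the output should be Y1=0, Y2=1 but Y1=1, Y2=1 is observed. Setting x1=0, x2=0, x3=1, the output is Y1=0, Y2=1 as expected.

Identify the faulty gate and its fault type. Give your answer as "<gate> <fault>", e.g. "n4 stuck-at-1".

n0 stuck-at-1

Fault-free values for test 1 (x1=0, x2=0, x3=0): n0=0, n1=0, n2=1, n3=0, n4=0, n5=1, giving Y1=0, Y2=1. Observed Y1=1, Y2=1.
Test 1: faults giving observed Y1=1, Y2=1 are {n0 stuck-at-1, n4 stuck-at-1}.
Test 2 (x1=0, x2=0, x3=1): fault-free n0=1, n1=1, n2=0, n3=1, n4=0, n5=1 → Y1=0, Y2=1; observed Y1=0, Y2=1. Eliminates n4 stuck-at-1.
Only n0 stuck-at-1 is consistent with every test.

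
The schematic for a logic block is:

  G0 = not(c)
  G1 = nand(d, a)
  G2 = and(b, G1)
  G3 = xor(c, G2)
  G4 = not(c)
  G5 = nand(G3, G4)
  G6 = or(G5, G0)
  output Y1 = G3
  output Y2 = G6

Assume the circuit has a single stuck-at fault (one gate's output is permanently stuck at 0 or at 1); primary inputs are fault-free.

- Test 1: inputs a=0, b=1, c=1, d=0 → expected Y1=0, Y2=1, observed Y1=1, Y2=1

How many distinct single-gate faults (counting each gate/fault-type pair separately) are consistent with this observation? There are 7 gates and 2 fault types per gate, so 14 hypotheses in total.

3

Fault-free: G0=0, G1=1, G2=1, G3=0, G4=0, G5=1, G6=1 → Y1=0, Y2=1. Observed Y1=1, Y2=1.
  G0 stuck-at-0: output Y1=0, Y2=1 ✗
  G0 stuck-at-1: output Y1=0, Y2=1 ✗
  G1 stuck-at-0: output Y1=1, Y2=1 ✓
  G1 stuck-at-1: output Y1=0, Y2=1 ✗
  G2 stuck-at-0: output Y1=1, Y2=1 ✓
  G2 stuck-at-1: output Y1=0, Y2=1 ✗
  G3 stuck-at-0: output Y1=0, Y2=1 ✗
  G3 stuck-at-1: output Y1=1, Y2=1 ✓
  G4 stuck-at-0: output Y1=0, Y2=1 ✗
  G4 stuck-at-1: output Y1=0, Y2=1 ✗
  G5 stuck-at-0: output Y1=0, Y2=0 ✗
  G5 stuck-at-1: output Y1=0, Y2=1 ✗
  G6 stuck-at-0: output Y1=0, Y2=0 ✗
  G6 stuck-at-1: output Y1=0, Y2=1 ✗
Consistent faults: {G1 stuck-at-0, G2 stuck-at-0, G3 stuck-at-1} — 3 in all.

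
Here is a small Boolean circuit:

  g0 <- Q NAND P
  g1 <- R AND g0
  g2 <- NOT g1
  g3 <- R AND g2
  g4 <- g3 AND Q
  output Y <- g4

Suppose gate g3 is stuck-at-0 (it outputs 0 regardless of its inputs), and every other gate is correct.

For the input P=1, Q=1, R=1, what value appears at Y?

0

Propagate with g3 forced: g0=0, g1=0, g2=1, g3=0 [stuck-at-0], g4=0.
So Y = 0. (Without the fault it would be 1.)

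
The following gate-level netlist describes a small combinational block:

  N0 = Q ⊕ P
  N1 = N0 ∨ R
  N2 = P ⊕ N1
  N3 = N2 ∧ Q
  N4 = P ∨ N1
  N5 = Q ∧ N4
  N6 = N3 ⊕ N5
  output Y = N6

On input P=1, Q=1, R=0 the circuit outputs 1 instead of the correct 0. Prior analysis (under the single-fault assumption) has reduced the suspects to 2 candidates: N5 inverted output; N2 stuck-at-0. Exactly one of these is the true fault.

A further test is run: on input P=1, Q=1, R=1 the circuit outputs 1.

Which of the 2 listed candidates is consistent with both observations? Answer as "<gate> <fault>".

N2 stuck-at-0

Evaluate each candidate on input P=1, Q=1, R=1:
  N5 inverted output: N0=0, N1=1, N2=0, N3=0, N4=1, N5=0 [inverted output], N6=0 → 0 — eliminated
  N2 stuck-at-0: N0=0, N1=1, N2=0 [stuck-at-0], N3=0, N4=1, N5=1, N6=1 → 1 — matches
Only N2 stuck-at-0 reproduces the observed 1.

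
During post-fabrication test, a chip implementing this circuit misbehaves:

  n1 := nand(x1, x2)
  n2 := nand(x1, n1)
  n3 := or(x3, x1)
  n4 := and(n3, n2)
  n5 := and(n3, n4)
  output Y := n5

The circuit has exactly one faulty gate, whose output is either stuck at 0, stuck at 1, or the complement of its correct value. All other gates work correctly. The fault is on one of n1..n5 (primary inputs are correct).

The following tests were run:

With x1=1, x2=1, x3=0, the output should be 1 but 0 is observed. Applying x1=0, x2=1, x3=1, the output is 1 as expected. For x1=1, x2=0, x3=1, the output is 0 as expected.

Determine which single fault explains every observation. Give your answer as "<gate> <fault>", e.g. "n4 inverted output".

Fault-free values for test 1 (x1=1, x2=1, x3=0): n1=0, n2=1, n3=1, n4=1, n5=1, giving Y=1. Observed 0.
Test 1: faults giving observed 0 are {n1 stuck-at-1, n1 inverted output, n2 stuck-at-0, n2 inverted output, n3 stuck-at-0, n3 inverted output, n4 stuck-at-0, n4 inverted output, n5 stuck-at-0, n5 inverted output}.
Test 2 (x1=0, x2=1, x3=1): fault-free n1=1, n2=1, n3=1, n4=1, n5=1 → 1; observed 1. Eliminates n2 stuck-at-0, n2 inverted output, n3 stuck-at-0, n3 inverted output, n4 stuck-at-0, n4 inverted output, n5 stuck-at-0, n5 inverted output.
Test 3 (x1=1, x2=0, x3=1): fault-free n1=1, n2=0, n3=1, n4=0, n5=0 → 0; observed 0. Eliminates n1 inverted output.
Only n1 stuck-at-1 is consistent with every test.

n1 stuck-at-1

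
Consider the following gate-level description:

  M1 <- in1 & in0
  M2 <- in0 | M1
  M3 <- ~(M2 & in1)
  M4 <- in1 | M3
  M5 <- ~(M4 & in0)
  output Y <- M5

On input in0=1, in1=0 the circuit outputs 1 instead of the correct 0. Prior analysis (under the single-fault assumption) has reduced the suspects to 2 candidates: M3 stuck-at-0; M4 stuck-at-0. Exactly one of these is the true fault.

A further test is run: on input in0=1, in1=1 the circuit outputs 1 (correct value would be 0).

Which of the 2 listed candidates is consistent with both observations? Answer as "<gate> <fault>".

Evaluate each candidate on input in0=1, in1=1:
  M3 stuck-at-0: M1=1, M2=1, M3=0 [stuck-at-0], M4=1, M5=0 → 0 — eliminated
  M4 stuck-at-0: M1=1, M2=1, M3=0, M4=0 [stuck-at-0], M5=1 → 1 — matches
Only M4 stuck-at-0 reproduces the observed 1.

M4 stuck-at-0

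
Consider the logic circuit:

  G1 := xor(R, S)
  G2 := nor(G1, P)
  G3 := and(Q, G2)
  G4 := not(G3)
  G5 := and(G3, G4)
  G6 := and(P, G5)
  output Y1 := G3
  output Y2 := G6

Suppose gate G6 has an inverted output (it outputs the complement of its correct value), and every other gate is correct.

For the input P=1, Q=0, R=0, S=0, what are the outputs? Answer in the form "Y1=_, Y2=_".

Y1=0, Y2=1

Propagate with G6 forced: G1=0, G2=0, G3=0, G4=1, G5=0, G6=1 [inverted output].
So the outputs are Y1=0, Y2=1. (Without the fault they would be Y1=0, Y2=0.)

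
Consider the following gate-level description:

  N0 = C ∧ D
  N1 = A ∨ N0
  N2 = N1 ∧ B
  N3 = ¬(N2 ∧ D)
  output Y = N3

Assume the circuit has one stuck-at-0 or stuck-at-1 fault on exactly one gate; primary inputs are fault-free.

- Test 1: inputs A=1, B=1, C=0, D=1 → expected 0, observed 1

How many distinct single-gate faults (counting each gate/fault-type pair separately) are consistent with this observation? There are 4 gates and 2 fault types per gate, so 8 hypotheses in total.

Fault-free: N0=0, N1=1, N2=1, N3=0 → 0. Observed 1.
  N0 stuck-at-0: output 0 ✗
  N0 stuck-at-1: output 0 ✗
  N1 stuck-at-0: output 1 ✓
  N1 stuck-at-1: output 0 ✗
  N2 stuck-at-0: output 1 ✓
  N2 stuck-at-1: output 0 ✗
  N3 stuck-at-0: output 0 ✗
  N3 stuck-at-1: output 1 ✓
Consistent faults: {N1 stuck-at-0, N2 stuck-at-0, N3 stuck-at-1} — 3 in all.

3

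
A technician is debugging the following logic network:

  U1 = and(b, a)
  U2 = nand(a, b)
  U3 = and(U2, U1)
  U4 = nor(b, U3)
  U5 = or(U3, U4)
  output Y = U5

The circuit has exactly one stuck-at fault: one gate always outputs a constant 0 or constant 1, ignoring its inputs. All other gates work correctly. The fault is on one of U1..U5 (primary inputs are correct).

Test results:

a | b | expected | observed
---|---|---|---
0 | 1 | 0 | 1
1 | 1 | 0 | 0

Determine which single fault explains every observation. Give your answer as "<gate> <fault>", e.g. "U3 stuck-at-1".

Fault-free values for test 1 (a=0, b=1): U1=0, U2=1, U3=0, U4=0, U5=0, giving Y=0. Observed 1.
Test 1: faults giving observed 1 are {U1 stuck-at-1, U3 stuck-at-1, U4 stuck-at-1, U5 stuck-at-1}.
Test 2 (a=1, b=1): fault-free U1=1, U2=0, U3=0, U4=0, U5=0 → 0; observed 0. Eliminates U3 stuck-at-1, U4 stuck-at-1, U5 stuck-at-1.
Only U1 stuck-at-1 is consistent with every test.

U1 stuck-at-1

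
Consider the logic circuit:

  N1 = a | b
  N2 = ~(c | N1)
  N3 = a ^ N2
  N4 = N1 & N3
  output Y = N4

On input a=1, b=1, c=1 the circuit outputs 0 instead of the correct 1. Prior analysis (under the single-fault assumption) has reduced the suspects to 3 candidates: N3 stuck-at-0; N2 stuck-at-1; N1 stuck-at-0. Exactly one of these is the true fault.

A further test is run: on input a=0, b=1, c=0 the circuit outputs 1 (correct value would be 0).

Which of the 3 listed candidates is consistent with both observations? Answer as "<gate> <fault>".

N2 stuck-at-1

Evaluate each candidate on input a=0, b=1, c=0:
  N3 stuck-at-0: N1=1, N2=0, N3=0 [stuck-at-0], N4=0 → 0 — eliminated
  N2 stuck-at-1: N1=1, N2=1 [stuck-at-1], N3=1, N4=1 → 1 — matches
  N1 stuck-at-0: N1=0 [stuck-at-0], N2=1, N3=1, N4=0 → 0 — eliminated
Only N2 stuck-at-1 reproduces the observed 1.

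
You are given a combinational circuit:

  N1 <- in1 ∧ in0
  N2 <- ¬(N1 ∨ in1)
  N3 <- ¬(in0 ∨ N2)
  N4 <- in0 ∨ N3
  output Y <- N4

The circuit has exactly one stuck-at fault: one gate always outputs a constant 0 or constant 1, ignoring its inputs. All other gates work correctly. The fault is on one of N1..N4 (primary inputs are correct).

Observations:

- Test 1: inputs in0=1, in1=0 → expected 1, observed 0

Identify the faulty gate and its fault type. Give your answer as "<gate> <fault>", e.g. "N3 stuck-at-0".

N4 stuck-at-0

Fault-free values for test 1 (in0=1, in1=0): N1=0, N2=1, N3=0, N4=1, giving Y=1. Observed 0.
Test 1: faults giving observed 0 are {N4 stuck-at-0}.
Only N4 stuck-at-0 is consistent with every test.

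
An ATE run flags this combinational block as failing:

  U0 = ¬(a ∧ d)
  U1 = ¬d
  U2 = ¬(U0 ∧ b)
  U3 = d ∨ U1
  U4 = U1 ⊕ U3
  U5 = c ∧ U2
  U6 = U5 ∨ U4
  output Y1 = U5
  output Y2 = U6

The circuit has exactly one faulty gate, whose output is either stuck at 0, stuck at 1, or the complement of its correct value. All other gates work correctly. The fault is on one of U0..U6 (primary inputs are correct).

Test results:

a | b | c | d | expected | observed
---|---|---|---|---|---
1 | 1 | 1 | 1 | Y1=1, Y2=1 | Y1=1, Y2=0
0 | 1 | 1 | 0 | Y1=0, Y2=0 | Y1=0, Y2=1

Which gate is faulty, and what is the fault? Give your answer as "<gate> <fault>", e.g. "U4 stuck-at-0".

Fault-free values for test 1 (a=1, b=1, c=1, d=1): U0=0, U1=0, U2=1, U3=1, U4=1, U5=1, U6=1, giving Y1=1, Y2=1. Observed Y1=1, Y2=0.
Test 1: faults giving observed Y1=1, Y2=0 are {U6 stuck-at-0, U6 inverted output}.
Test 2 (a=0, b=1, c=1, d=0): fault-free U0=1, U1=1, U2=0, U3=1, U4=0, U5=0, U6=0 → Y1=0, Y2=0; observed Y1=0, Y2=1. Eliminates U6 stuck-at-0.
Only U6 inverted output is consistent with every test.

U6 inverted output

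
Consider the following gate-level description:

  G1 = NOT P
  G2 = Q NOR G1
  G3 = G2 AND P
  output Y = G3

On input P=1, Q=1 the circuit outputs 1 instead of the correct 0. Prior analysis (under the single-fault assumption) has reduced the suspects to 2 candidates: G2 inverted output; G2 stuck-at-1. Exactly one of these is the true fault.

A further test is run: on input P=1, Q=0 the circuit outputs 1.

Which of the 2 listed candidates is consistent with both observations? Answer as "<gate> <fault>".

Evaluate each candidate on input P=1, Q=0:
  G2 inverted output: G1=0, G2=0 [inverted output], G3=0 → 0 — eliminated
  G2 stuck-at-1: G1=0, G2=1 [stuck-at-1], G3=1 → 1 — matches
Only G2 stuck-at-1 reproduces the observed 1.

G2 stuck-at-1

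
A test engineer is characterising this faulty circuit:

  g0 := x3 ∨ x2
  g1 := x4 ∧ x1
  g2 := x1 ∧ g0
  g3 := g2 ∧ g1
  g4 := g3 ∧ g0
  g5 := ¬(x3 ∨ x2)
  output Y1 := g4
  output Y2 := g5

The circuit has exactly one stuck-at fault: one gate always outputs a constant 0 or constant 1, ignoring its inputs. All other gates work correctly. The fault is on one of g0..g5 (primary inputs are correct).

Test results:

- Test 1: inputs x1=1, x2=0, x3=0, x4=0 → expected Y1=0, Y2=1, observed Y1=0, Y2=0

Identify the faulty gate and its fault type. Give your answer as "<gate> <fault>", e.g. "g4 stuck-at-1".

g5 stuck-at-0

Fault-free values for test 1 (x1=1, x2=0, x3=0, x4=0): g0=0, g1=0, g2=0, g3=0, g4=0, g5=1, giving Y1=0, Y2=1. Observed Y1=0, Y2=0.
Test 1: faults giving observed Y1=0, Y2=0 are {g5 stuck-at-0}.
Only g5 stuck-at-0 is consistent with every test.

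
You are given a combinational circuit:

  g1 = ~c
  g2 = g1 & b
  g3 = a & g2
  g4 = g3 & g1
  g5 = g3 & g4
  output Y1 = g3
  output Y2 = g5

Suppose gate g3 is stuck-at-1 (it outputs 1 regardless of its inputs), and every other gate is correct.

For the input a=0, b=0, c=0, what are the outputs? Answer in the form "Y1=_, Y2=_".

Y1=1, Y2=1

Propagate with g3 forced: g1=1, g2=0, g3=1 [stuck-at-1], g4=1, g5=1.
So the outputs are Y1=1, Y2=1. (Without the fault they would be Y1=0, Y2=0.)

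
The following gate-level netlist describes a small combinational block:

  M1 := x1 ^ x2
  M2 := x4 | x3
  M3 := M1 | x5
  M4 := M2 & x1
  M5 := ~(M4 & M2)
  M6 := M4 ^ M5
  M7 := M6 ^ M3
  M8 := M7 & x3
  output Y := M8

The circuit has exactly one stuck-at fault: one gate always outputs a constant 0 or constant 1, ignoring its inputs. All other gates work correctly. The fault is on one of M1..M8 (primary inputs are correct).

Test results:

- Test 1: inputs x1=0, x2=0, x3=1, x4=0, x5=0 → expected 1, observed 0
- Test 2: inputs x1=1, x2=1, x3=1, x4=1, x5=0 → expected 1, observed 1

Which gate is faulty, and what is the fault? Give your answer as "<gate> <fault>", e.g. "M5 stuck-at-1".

M5 stuck-at-0

Fault-free values for test 1 (x1=0, x2=0, x3=1, x4=0, x5=0): M1=0, M2=1, M3=0, M4=0, M5=1, M6=1, M7=1, M8=1, giving Y=1. Observed 0.
Test 1: faults giving observed 0 are {M1 stuck-at-1, M3 stuck-at-1, M5 stuck-at-0, M6 stuck-at-0, M7 stuck-at-0, M8 stuck-at-0}.
Test 2 (x1=1, x2=1, x3=1, x4=1, x5=0): fault-free M1=0, M2=1, M3=0, M4=1, M5=0, M6=1, M7=1, M8=1 → 1; observed 1. Eliminates M1 stuck-at-1, M3 stuck-at-1, M6 stuck-at-0, M7 stuck-at-0, M8 stuck-at-0.
Only M5 stuck-at-0 is consistent with every test.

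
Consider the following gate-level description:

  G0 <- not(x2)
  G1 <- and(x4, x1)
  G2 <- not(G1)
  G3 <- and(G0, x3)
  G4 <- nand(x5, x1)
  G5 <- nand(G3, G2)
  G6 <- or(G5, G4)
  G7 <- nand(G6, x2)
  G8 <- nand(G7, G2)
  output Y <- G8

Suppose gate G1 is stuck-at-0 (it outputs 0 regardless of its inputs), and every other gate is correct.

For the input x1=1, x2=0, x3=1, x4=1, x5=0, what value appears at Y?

0

Propagate with G1 forced: G0=1, G1=0 [stuck-at-0], G2=1, G3=1, G4=1, G5=0, G6=1, G7=1, G8=0.
So Y = 0. (Without the fault it would be 1.)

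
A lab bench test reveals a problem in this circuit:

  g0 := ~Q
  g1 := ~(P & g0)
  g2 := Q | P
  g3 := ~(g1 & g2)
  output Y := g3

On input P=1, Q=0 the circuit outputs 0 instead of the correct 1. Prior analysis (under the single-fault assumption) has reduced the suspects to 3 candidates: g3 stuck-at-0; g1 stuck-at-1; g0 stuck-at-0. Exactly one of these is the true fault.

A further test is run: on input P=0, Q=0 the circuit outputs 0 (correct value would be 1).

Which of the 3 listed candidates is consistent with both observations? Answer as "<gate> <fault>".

Evaluate each candidate on input P=0, Q=0:
  g3 stuck-at-0: g0=1, g1=1, g2=0, g3=0 [stuck-at-0] → 0 — matches
  g1 stuck-at-1: g0=1, g1=1 [stuck-at-1], g2=0, g3=1 → 1 — eliminated
  g0 stuck-at-0: g0=0 [stuck-at-0], g1=1, g2=0, g3=1 → 1 — eliminated
Only g3 stuck-at-0 reproduces the observed 0.

g3 stuck-at-0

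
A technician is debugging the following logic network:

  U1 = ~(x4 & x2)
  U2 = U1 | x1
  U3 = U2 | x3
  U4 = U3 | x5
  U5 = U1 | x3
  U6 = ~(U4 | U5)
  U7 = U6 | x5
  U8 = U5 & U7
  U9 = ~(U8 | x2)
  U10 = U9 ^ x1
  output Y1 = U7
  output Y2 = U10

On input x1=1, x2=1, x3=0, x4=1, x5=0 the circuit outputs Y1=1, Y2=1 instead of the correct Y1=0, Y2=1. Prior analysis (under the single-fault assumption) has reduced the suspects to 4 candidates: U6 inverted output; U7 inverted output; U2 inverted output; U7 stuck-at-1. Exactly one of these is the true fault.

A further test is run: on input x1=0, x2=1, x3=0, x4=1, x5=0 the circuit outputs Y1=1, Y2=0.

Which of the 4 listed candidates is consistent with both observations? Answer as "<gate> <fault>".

U7 stuck-at-1

Evaluate each candidate on input x1=0, x2=1, x3=0, x4=1, x5=0:
  U6 inverted output: U1=0, U2=0, U3=0, U4=0, U5=0, U6=0 [inverted output], U7=0, U8=0, U9=0, U10=0 → Y1=0, Y2=0 — eliminated
  U7 inverted output: U1=0, U2=0, U3=0, U4=0, U5=0, U6=1, U7=0 [inverted output], U8=0, U9=0, U10=0 → Y1=0, Y2=0 — eliminated
  U2 inverted output: U1=0, U2=1 [inverted output], U3=1, U4=1, U5=0, U6=0, U7=0, U8=0, U9=0, U10=0 → Y1=0, Y2=0 — eliminated
  U7 stuck-at-1: U1=0, U2=0, U3=0, U4=0, U5=0, U6=1, U7=1 [stuck-at-1], U8=0, U9=0, U10=0 → Y1=1, Y2=0 — matches
Only U7 stuck-at-1 reproduces the observed Y1=1, Y2=0.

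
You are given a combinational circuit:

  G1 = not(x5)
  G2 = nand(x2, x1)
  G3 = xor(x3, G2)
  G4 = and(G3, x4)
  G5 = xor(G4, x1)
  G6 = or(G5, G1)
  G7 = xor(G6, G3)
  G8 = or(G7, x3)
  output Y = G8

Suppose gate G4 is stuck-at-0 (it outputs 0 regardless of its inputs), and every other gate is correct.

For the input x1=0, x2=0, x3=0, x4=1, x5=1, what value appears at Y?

1

Propagate with G4 forced: G1=0, G2=1, G3=1, G4=0 [stuck-at-0], G5=0, G6=0, G7=1, G8=1.
So Y = 1. (Without the fault it would be 0.)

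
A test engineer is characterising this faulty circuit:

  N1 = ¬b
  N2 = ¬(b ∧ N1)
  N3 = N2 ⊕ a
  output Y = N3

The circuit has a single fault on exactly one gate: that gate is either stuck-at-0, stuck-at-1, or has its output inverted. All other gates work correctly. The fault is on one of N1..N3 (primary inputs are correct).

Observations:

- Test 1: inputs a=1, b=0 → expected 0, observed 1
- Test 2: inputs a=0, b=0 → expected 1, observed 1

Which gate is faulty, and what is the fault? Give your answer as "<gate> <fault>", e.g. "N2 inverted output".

N3 stuck-at-1

Fault-free values for test 1 (a=1, b=0): N1=1, N2=1, N3=0, giving Y=0. Observed 1.
Test 1: faults giving observed 1 are {N2 stuck-at-0, N2 inverted output, N3 stuck-at-1, N3 inverted output}.
Test 2 (a=0, b=0): fault-free N1=1, N2=1, N3=1 → 1; observed 1. Eliminates N2 stuck-at-0, N2 inverted output, N3 inverted output.
Only N3 stuck-at-1 is consistent with every test.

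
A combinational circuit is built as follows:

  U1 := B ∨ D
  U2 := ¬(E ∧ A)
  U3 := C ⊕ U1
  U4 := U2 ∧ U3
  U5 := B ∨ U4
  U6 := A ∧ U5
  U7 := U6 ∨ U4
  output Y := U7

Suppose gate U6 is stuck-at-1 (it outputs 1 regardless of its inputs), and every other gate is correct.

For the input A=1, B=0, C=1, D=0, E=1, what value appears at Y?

Propagate with U6 forced: U1=0, U2=0, U3=1, U4=0, U5=0, U6=1 [stuck-at-1], U7=1.
So Y = 1. (Without the fault it would be 0.)

1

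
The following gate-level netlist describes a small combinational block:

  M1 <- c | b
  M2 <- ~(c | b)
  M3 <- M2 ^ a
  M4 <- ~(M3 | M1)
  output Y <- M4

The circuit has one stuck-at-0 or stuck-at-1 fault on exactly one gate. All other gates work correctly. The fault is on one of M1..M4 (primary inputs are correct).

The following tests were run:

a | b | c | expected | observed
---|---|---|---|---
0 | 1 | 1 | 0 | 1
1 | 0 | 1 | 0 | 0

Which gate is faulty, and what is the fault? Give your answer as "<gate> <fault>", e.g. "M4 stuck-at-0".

Fault-free values for test 1 (a=0, b=1, c=1): M1=1, M2=0, M3=0, M4=0, giving Y=0. Observed 1.
Test 1: faults giving observed 1 are {M1 stuck-at-0, M4 stuck-at-1}.
Test 2 (a=1, b=0, c=1): fault-free M1=1, M2=0, M3=1, M4=0 → 0; observed 0. Eliminates M4 stuck-at-1.
Only M1 stuck-at-0 is consistent with every test.

M1 stuck-at-0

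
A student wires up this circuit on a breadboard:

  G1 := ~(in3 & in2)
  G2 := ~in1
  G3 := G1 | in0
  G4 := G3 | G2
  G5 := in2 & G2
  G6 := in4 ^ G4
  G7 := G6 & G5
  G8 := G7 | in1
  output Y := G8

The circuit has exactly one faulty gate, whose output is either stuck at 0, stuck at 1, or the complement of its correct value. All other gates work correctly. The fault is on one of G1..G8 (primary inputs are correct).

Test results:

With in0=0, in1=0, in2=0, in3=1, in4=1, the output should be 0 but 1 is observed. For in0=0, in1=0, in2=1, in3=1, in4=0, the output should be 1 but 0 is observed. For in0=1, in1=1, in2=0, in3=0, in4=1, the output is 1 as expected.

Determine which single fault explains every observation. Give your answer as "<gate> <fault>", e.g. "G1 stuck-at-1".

G7 inverted output

Fault-free values for test 1 (in0=0, in1=0, in2=0, in3=1, in4=1): G1=1, G2=1, G3=1, G4=1, G5=0, G6=0, G7=0, G8=0, giving Y=0. Observed 1.
Test 1: faults giving observed 1 are {G7 stuck-at-1, G7 inverted output, G8 stuck-at-1, G8 inverted output}.
Test 2 (in0=0, in1=0, in2=1, in3=1, in4=0): fault-free G1=0, G2=1, G3=0, G4=1, G5=1, G6=1, G7=1, G8=1 → 1; observed 0. Eliminates G7 stuck-at-1, G8 stuck-at-1.
Test 3 (in0=1, in1=1, in2=0, in3=0, in4=1): fault-free G1=1, G2=0, G3=1, G4=1, G5=0, G6=0, G7=0, G8=1 → 1; observed 1. Eliminates G8 inverted output.
Only G7 inverted output is consistent with every test.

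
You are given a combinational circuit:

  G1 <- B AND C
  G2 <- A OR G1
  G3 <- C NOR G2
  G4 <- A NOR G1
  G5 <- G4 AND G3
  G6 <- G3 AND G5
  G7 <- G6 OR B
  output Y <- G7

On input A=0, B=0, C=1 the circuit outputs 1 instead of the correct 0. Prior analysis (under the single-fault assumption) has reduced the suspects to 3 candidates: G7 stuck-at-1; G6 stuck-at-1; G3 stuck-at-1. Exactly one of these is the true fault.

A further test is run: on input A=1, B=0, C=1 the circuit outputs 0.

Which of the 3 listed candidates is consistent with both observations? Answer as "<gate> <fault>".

Evaluate each candidate on input A=1, B=0, C=1:
  G7 stuck-at-1: G1=0, G2=1, G3=0, G4=0, G5=0, G6=0, G7=1 [stuck-at-1] → 1 — eliminated
  G6 stuck-at-1: G1=0, G2=1, G3=0, G4=0, G5=0, G6=1 [stuck-at-1], G7=1 → 1 — eliminated
  G3 stuck-at-1: G1=0, G2=1, G3=1 [stuck-at-1], G4=0, G5=0, G6=0, G7=0 → 0 — matches
Only G3 stuck-at-1 reproduces the observed 0.

G3 stuck-at-1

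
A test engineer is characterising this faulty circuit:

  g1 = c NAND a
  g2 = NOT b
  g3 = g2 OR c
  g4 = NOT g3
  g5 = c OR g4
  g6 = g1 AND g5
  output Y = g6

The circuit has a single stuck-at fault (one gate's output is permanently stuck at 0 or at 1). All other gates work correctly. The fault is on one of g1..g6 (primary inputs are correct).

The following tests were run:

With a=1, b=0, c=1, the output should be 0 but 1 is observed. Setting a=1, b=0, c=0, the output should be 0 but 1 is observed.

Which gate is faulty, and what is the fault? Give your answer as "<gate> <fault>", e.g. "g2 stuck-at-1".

g6 stuck-at-1

Fault-free values for test 1 (a=1, b=0, c=1): g1=0, g2=1, g3=1, g4=0, g5=1, g6=0, giving Y=0. Observed 1.
Test 1: faults giving observed 1 are {g1 stuck-at-1, g6 stuck-at-1}.
Test 2 (a=1, b=0, c=0): fault-free g1=1, g2=1, g3=1, g4=0, g5=0, g6=0 → 0; observed 1. Eliminates g1 stuck-at-1.
Only g6 stuck-at-1 is consistent with every test.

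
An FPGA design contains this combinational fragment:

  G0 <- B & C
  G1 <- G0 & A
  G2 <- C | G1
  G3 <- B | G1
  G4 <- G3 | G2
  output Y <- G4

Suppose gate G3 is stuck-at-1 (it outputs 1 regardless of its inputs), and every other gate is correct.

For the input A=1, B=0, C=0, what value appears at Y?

Propagate with G3 forced: G0=0, G1=0, G2=0, G3=1 [stuck-at-1], G4=1.
So Y = 1. (Without the fault it would be 0.)

1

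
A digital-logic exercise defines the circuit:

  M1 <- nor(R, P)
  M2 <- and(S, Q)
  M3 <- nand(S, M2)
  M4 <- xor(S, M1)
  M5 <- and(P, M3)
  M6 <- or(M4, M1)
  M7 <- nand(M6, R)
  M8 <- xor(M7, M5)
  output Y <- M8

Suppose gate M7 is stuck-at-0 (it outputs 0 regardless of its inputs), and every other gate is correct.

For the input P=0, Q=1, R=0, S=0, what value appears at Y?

0

Propagate with M7 forced: M1=1, M2=0, M3=1, M4=1, M5=0, M6=1, M7=0 [stuck-at-0], M8=0.
So Y = 0. (Without the fault it would be 1.)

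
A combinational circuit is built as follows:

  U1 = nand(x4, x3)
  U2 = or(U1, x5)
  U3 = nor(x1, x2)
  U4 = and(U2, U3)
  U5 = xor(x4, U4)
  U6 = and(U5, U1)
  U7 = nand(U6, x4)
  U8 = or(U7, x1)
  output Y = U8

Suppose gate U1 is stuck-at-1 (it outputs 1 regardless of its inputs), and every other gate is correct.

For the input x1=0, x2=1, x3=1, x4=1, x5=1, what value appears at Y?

0

Propagate with U1 forced: U1=1 [stuck-at-1], U2=1, U3=0, U4=0, U5=1, U6=1, U7=0, U8=0.
So Y = 0. (Without the fault it would be 1.)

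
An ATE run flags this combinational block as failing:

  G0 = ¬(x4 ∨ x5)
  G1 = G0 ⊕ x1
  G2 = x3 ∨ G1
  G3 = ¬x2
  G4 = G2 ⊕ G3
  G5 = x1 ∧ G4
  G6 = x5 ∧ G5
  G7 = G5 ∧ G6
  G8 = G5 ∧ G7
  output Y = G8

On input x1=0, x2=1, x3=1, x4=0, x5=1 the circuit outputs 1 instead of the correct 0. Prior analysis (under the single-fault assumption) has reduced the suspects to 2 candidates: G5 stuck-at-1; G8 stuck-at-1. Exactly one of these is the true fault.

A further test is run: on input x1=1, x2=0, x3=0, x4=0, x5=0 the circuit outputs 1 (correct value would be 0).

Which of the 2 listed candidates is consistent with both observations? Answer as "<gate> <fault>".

G8 stuck-at-1

Evaluate each candidate on input x1=1, x2=0, x3=0, x4=0, x5=0:
  G5 stuck-at-1: G0=1, G1=0, G2=0, G3=1, G4=1, G5=1 [stuck-at-1], G6=0, G7=0, G8=0 → 0 — eliminated
  G8 stuck-at-1: G0=1, G1=0, G2=0, G3=1, G4=1, G5=1, G6=0, G7=0, G8=1 [stuck-at-1] → 1 — matches
Only G8 stuck-at-1 reproduces the observed 1.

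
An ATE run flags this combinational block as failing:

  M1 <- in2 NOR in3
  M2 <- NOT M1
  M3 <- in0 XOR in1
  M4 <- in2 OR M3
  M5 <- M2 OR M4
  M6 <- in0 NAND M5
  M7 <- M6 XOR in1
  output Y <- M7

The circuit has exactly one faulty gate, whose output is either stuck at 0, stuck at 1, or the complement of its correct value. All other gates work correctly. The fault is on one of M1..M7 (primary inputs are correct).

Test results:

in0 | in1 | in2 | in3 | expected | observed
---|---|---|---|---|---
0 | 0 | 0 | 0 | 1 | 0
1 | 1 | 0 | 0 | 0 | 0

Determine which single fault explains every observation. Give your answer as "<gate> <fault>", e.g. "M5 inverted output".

Fault-free values for test 1 (in0=0, in1=0, in2=0, in3=0): M1=1, M2=0, M3=0, M4=0, M5=0, M6=1, M7=1, giving Y=1. Observed 0.
Test 1: faults giving observed 0 are {M6 stuck-at-0, M6 inverted output, M7 stuck-at-0, M7 inverted output}.
Test 2 (in0=1, in1=1, in2=0, in3=0): fault-free M1=1, M2=0, M3=0, M4=0, M5=0, M6=1, M7=0 → 0; observed 0. Eliminates M6 stuck-at-0, M6 inverted output, M7 inverted output.
Only M7 stuck-at-0 is consistent with every test.

M7 stuck-at-0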